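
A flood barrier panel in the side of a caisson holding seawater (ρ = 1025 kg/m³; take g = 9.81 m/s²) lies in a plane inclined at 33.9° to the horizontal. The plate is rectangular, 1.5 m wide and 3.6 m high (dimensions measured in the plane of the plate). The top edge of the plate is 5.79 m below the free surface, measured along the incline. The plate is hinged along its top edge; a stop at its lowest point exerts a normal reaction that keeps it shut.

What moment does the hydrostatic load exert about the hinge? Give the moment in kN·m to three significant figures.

M ≈ 446 kN·m

γ = ρg = 1025 × 9.81 / 1000 = 10.05525 kN/m³.
Let θ = 33.9° be the plate's angle to the horizontal; measure y along the incline from where the plane meets the free surface. Vertical depth h = y·sinθ with sinθ = 0.557745.
The centroid lies 3.6/2 = 1.8 m below the top edge, so y_c = 5.79 + 1.8 = 7.59 m and h_c = 7.59 × 0.557745 = 4.23328 m.
A = 1.5 × 3.6 = 5.4 m².
Resultant F = γ·h_c·A = 10.05525 × 4.23328 × 5.4 = 229.86 kN.
I_c = b·h³/12 = 1.5 × 3.6³/12 = 5.832 m⁴.
Centre of pressure: y_p = y_c + I_c/(y_c·A) = 7.59 + 5.832/(7.59 × 5.4) = 7.59 + 0.142292 = 7.73229 m along the plane.
The resultant acts 1.8 + 0.142292 = 1.94229 m (along the plate) below the hinge at the top edge, so the moment about the hinge is M = F × 1.94229 = 229.86 × 1.94229 = 446.455 kN·m.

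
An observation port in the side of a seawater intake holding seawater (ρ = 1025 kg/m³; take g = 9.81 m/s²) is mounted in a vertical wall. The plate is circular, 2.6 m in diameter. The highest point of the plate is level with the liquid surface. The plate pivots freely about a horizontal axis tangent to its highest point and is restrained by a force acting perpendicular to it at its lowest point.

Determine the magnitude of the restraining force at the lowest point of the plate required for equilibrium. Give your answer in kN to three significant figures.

P ≈ 43.4 kN

γ = ρg = 1025 × 9.81 / 1000 = 10.05525 kN/m³.
The centroid is at the centre, 1.3 m below the top of the plate, so the centroid depth is h_c = 1.3 m.
A = π(1.3)² = 5.30929 m².
Resultant F = γ·h_c·A = 10.05525 × 1.3 × 5.30929 = 69.4021 kN.
I_c = πr⁴/4 = π × 1.3⁴/4 = 2.24318 m⁴.
Centre of pressure: y_p = y_c + I_c/(y_c·A) = 1.3 + 2.24318/(1.3 × 5.30929) = 1.3 + 0.325001 = 1.625 m along the plane.
The resultant acts 1.3 + 0.325001 = 1.625 m (along the plate) below the hinge at the top edge, so the moment about the hinge is M = F × 1.625 = 69.4021 × 1.625 = 112.778 kN·m.
A normal force at the bottom, 2.6 m from the hinge, must supply this moment: P = 112.778/2.6 = 43.3762 kN.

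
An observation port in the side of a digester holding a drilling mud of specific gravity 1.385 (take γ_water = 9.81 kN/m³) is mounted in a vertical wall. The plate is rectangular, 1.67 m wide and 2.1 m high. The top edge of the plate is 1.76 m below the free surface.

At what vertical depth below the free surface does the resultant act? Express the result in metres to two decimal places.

h_p = 2.94 m

γ = 1.385 × 9.81 = 13.58685 kN/m³.
The centroid lies 2.1/2 = 1.05 m below the top edge, so the centroid depth is h_c = 1.76 + 1.05 = 2.81 m.
A = 1.67 × 2.1 = 3.507 m².
Resultant F = γ·h_c·A = 13.58685 × 2.81 × 3.507 = 133.894 kN.
I_c = b·h³/12 = 1.67 × 2.1³/12 = 1.28882 m⁴.
Centre of pressure: y_p = y_c + I_c/(y_c·A) = 2.81 + 1.28882/(2.81 × 3.507) = 2.81 + 0.130783 = 2.94078 m along the plane.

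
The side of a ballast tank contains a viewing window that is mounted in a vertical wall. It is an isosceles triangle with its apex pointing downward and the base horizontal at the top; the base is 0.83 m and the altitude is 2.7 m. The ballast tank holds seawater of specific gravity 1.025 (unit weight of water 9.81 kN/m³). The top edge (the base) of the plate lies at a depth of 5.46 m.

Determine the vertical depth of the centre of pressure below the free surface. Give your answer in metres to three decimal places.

h_p = 6.424 m

γ = 1.025 × 9.81 = 10.05525 kN/m³.
With the apex down, the centroid sits h/3 = 2.7/3 = 0.9 m below the base (the top edge), so the centroid depth is h_c = 5.46 + 0.9 = 6.36 m.
A = ½ × 0.83 × 2.7 = 1.1205 m².
Resultant F = γ·h_c·A = 10.05525 × 6.36 × 1.1205 = 71.6575 kN.
I_c = b·h³/36 = 0.83 × 2.7³/36 = 0.453802 m⁴.
Centre of pressure: y_p = y_c + I_c/(y_c·A) = 6.36 + 0.453802/(6.36 × 1.1205) = 6.36 + 0.0636792 = 6.42368 m along the plane.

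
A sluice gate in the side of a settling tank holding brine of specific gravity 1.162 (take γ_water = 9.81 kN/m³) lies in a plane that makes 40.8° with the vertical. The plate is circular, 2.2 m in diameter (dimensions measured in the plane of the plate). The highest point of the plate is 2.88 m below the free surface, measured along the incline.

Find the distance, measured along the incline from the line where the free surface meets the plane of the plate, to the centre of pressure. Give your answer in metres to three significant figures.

y_p = 4.06 m

γ = 1.162 × 9.81 = 11.39922 kN/m³.
The plate makes 40.8° with the vertical, i.e. θ = 90° − 40.8° = 49.2° to the horizontal. Measuring y along the incline from the free-surface line, vertical depth h = y·sinθ with sinθ = 0.756995.
The centroid is at the centre, 1.1 m below the top of the plate, so y_c = 2.88 + 1.1 = 3.98 m and h_c = 3.98 × 0.756995 = 3.01284 m.
A = π(1.1)² = 3.80133 m².
Resultant F = γ·h_c·A = 11.39922 × 3.01284 × 3.80133 = 130.553 kN.
I_c = πr⁴/4 = π × 1.1⁴/4 = 1.1499 m⁴.
Centre of pressure: y_p = y_c + I_c/(y_c·A) = 3.98 + 1.1499/(3.98 × 3.80133) = 3.98 + 0.0760049 = 4.056 m along the plane.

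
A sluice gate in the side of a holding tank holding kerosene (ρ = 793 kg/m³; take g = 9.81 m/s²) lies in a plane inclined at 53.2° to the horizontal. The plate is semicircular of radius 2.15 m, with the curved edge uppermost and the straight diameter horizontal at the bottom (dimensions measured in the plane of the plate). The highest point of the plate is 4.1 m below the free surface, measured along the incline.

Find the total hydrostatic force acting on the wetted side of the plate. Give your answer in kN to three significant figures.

γ = ρg = 793 × 9.81 / 1000 = 7.77933 kN/m³.
Let θ = 53.2° be the plate's angle to the horizontal; measure y along the incline from where the plane meets the free surface. Vertical depth h = y·sinθ with sinθ = 0.800731.
The centroid lies 4r/(3π) = 0.912488 m above the diameter, so r − 4r/(3π) = 2.15 − 0.912488 = 1.23751 m below the topmost point, so y_c = 4.1 + 1.23751 = 5.33751 m and h_c = 5.33751 × 0.800731 = 4.27391 m.
A = πr²/2 = π × 2.15²/2 = 7.26101 m².
Resultant F = γ·h_c·A = 7.77933 × 4.27391 × 7.26101 = 241.415 kN.

F ≈ 241 kN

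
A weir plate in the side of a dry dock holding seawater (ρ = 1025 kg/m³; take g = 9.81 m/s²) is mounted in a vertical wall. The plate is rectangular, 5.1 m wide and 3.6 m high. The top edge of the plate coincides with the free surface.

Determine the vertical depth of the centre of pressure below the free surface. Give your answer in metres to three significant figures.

h_p = 2.40 m

γ = ρg = 1025 × 9.81 / 1000 = 10.05525 kN/m³.
The centroid lies 3.6/2 = 1.8 m below the top edge, so the centroid depth is h_c = 1.8 m.
A = 5.1 × 3.6 = 18.36 m².
Resultant F = γ·h_c·A = 10.05525 × 1.8 × 18.36 = 332.306 kN.
I_c = b·h³/12 = 5.1 × 3.6³/12 = 19.8288 m⁴.
Centre of pressure: y_p = y_c + I_c/(y_c·A) = 1.8 + 19.8288/(1.8 × 18.36) = 1.8 + 0.6 = 2.4 m along the plane.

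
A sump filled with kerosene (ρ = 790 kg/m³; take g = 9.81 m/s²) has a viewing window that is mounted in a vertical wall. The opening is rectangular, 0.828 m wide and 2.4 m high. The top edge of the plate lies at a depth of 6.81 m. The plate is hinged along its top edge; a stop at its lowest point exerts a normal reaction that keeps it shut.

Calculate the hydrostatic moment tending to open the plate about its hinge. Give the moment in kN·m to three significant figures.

M ≈ 155 kN·m

γ = ρg = 790 × 9.81 / 1000 = 7.7499 kN/m³.
The centroid lies 2.4/2 = 1.2 m below the top edge, so the centroid depth is h_c = 6.81 + 1.2 = 8.01 m.
A = 0.828 × 2.4 = 1.9872 m².
Resultant F = γ·h_c·A = 7.7499 × 8.01 × 1.9872 = 123.359 kN.
I_c = b·h³/12 = 0.828 × 2.4³/12 = 0.953856 m⁴.
Centre of pressure: y_p = y_c + I_c/(y_c·A) = 8.01 + 0.953856/(8.01 × 1.9872) = 8.01 + 0.0599251 = 8.06993 m along the plane.
The resultant acts 1.2 + 0.0599251 = 1.25993 m (along the plate) below the hinge at the top edge, so the moment about the hinge is M = F × 1.25993 = 123.359 × 1.25993 = 155.424 kN·m.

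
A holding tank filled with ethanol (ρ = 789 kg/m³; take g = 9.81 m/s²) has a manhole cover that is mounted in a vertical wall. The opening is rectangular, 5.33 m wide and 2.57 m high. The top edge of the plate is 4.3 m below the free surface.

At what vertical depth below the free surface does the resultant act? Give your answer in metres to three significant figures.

h_p = 5.68 m

γ = ρg = 789 × 9.81 / 1000 = 7.74009 kN/m³.
The centroid lies 2.57/2 = 1.285 m below the top edge, so the centroid depth is h_c = 4.3 + 1.285 = 5.585 m.
A = 5.33 × 2.57 = 13.6981 m².
Resultant F = γ·h_c·A = 7.74009 × 5.585 × 13.6981 = 592.147 kN.
I_c = b·h³/12 = 5.33 × 2.57³/12 = 7.53955 m⁴.
Centre of pressure: y_p = y_c + I_c/(y_c·A) = 5.585 + 7.53955/(5.585 × 13.6981) = 5.585 + 0.0985512 = 5.68355 m along the plane.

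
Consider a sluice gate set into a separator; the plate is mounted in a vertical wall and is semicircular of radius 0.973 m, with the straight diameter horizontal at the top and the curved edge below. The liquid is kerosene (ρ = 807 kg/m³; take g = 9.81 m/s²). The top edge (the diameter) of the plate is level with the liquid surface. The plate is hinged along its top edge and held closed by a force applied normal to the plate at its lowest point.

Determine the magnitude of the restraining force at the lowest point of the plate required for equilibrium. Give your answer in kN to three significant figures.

P ≈ 2.86 kN

γ = ρg = 807 × 9.81 / 1000 = 7.91667 kN/m³.
The centroid of a semicircle lies 4r/(3π) = 0.412954 m from the diameter, here below the top edge, so the centroid depth is h_c = 0.412954 m.
A = πr²/2 = π × 0.973²/2 = 1.48712 m².
Resultant F = γ·h_c·A = 7.91667 × 0.412954 × 1.48712 = 4.86172 kN.
I_c = (π/8 − 8/(9π))·r⁴ = 0.109757 × 0.973⁴ = 0.0983747 m⁴.
Centre of pressure: y_p = y_c + I_c/(y_c·A) = 0.412954 + 0.0983747/(0.412954 × 1.48712) = 0.412954 + 0.16019 = 0.573144 m along the plane.
The resultant acts 0.412954 + 0.16019 = 0.573144 m (along the plate) below the hinge at the top edge, so the moment about the hinge is M = F × 0.573144 = 4.86172 × 0.573144 = 2.78647 kN·m.
A normal force at the bottom, 0.973 m from the hinge, must supply this moment: P = 2.78647/0.973 = 2.86379 kN.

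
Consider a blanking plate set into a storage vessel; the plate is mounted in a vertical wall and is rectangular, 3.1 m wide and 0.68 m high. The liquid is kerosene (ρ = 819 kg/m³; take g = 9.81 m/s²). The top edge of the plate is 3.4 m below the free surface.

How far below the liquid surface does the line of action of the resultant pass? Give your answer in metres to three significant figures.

h_p = 3.75 m

γ = ρg = 819 × 9.81 / 1000 = 8.03439 kN/m³.
The centroid lies 0.68/2 = 0.34 m below the top edge, so the centroid depth is h_c = 3.4 + 0.34 = 3.74 m.
A = 3.1 × 0.68 = 2.108 m².
Resultant F = γ·h_c·A = 8.03439 × 3.74 × 2.108 = 63.3425 kN.
I_c = b·h³/12 = 3.1 × 0.68³/12 = 0.0812283 m⁴.
Centre of pressure: y_p = y_c + I_c/(y_c·A) = 3.74 + 0.0812283/(3.74 × 2.108) = 3.74 + 0.010303 = 3.7503 m along the plane.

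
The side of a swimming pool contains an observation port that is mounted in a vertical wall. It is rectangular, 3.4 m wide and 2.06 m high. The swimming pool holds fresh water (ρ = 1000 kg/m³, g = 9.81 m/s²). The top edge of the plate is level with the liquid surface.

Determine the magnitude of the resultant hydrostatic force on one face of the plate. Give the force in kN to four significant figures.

γ = ρg = 1000 × 9.81 = 9810 N/m³ = 9.81 kN/m³.
The centroid lies 2.06/2 = 1.03 m below the top edge, so the centroid depth is h_c = 1.03 m.
A = 3.4 × 2.06 = 7.004 m².
Resultant F = γ·h_c·A = 9.81 × 1.03 × 7.004 = 70.7705 kN.

F ≈ 70.77 kN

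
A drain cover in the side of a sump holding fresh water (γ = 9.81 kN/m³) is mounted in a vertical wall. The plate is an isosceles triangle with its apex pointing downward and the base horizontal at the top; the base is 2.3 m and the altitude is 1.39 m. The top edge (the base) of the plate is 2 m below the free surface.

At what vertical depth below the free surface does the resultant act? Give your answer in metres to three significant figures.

h_p = 2.51 m

γ = 9.81 kN/m³.
With the apex down, the centroid sits h/3 = 1.39/3 = 0.463333 m below the base (the top edge), so the centroid depth is h_c = 2 + 0.463333 = 2.46333 m.
A = ½ × 2.3 × 1.39 = 1.5985 m².
Resultant F = γ·h_c·A = 9.81 × 2.46333 × 1.5985 = 38.6282 kN.
I_c = b·h³/36 = 2.3 × 1.39³/36 = 0.171581 m⁴.
Centre of pressure: y_p = y_c + I_c/(y_c·A) = 2.46333 + 0.171581/(2.46333 × 1.5985) = 2.46333 + 0.0435747 = 2.5069 m along the plane.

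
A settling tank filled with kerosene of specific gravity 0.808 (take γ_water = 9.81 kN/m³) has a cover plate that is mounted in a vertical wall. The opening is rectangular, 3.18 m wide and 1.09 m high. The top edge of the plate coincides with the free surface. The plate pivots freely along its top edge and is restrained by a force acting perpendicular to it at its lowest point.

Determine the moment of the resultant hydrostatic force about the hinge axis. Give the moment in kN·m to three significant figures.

γ = 0.808 × 9.81 = 7.92648 kN/m³.
The centroid lies 1.09/2 = 0.545 m below the top edge, so the centroid depth is h_c = 0.545 m.
A = 3.18 × 1.09 = 3.4662 m².
Resultant F = γ·h_c·A = 7.92648 × 0.545 × 3.4662 = 14.9737 kN.
I_c = b·h³/12 = 3.18 × 1.09³/12 = 0.343183 m⁴.
Centre of pressure: y_p = y_c + I_c/(y_c·A) = 0.545 + 0.343183/(0.545 × 3.4662) = 0.545 + 0.181667 = 0.726667 m along the plane.
The resultant acts 0.545 + 0.181667 = 0.726667 m (along the plate) below the hinge at the top edge, so the moment about the hinge is M = F × 0.726667 = 14.9737 × 0.726667 = 10.8809 kN·m.

M ≈ 10.9 kN·m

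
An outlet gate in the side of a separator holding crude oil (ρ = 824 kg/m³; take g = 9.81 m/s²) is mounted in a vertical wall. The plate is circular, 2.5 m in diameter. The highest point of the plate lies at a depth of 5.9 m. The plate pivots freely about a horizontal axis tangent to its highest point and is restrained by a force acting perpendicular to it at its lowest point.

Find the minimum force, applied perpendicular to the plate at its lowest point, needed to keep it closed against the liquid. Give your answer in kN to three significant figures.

γ = ρg = 824 × 9.81 / 1000 = 8.08344 kN/m³.
The centroid is at the centre, 1.25 m below the top of the plate, so the centroid depth is h_c = 5.9 + 1.25 = 7.15 m.
A = π(1.25)² = 4.90874 m².
Resultant F = γ·h_c·A = 8.08344 × 7.15 × 4.90874 = 283.708 kN.
I_c = πr⁴/4 = π × 1.25⁴/4 = 1.91748 m⁴.
Centre of pressure: y_p = y_c + I_c/(y_c·A) = 7.15 + 1.91748/(7.15 × 4.90874) = 7.15 + 0.054633 = 7.20463 m along the plane.
The resultant acts 1.25 + 0.054633 = 1.30463 m (along the plate) below the hinge at the top edge, so the moment about the hinge is M = F × 1.30463 = 283.708 × 1.30463 = 370.134 kN·m.
A normal force at the bottom, 2.5 m from the hinge, must supply this moment: P = 370.134/2.5 = 148.054 kN.

P ≈ 148 kN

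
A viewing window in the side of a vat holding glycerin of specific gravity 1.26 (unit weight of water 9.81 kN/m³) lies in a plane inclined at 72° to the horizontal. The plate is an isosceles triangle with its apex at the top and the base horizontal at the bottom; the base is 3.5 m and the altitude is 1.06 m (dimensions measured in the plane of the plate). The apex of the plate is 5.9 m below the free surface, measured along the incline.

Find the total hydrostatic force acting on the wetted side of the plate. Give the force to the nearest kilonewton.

F ≈ 144 kN

γ = 1.26 × 9.81 = 12.3606 kN/m³.
Let θ = 72° be the plate's angle to the horizontal; measure y along the incline from where the plane meets the free surface. Vertical depth h = y·sinθ with sinθ = 0.951057.
With the apex up, the centroid sits 2h/3 = 2 × 1.06/3 = 0.706667 m below the apex, so y_c = 5.9 + 0.706667 = 6.60667 m and h_c = 6.60667 × 0.951057 = 6.28332 m.
A = ½ × 3.5 × 1.06 = 1.855 m².
Resultant F = γ·h_c·A = 12.3606 × 6.28332 × 1.855 = 144.07 kN.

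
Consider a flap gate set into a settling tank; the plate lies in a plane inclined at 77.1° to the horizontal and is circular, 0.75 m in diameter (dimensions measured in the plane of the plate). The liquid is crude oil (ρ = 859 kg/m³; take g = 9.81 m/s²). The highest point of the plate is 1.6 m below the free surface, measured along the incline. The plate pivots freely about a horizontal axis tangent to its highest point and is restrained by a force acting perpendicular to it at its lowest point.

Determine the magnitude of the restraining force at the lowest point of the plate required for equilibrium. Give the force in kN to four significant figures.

P ≈ 3.754 kN

γ = ρg = 859 × 9.81 / 1000 = 8.42679 kN/m³.
Let θ = 77.1° be the plate's angle to the horizontal; measure y along the incline from where the plane meets the free surface. Vertical depth h = y·sinθ with sinθ = 0.974761.
The centroid is at the centre, 0.375 m below the top of the plate, so y_c = 1.6 + 0.375 = 1.975 m and h_c = 1.975 × 0.974761 = 1.92515 m.
A = π(0.375)² = 0.441786 m².
Resultant F = γ·h_c·A = 8.42679 × 1.92515 × 0.441786 = 7.16702 kN.
I_c = πr⁴/4 = π × 0.375⁴/4 = 0.0155316 m⁴.
Centre of pressure: y_p = y_c + I_c/(y_c·A) = 1.975 + 0.0155316/(1.975 × 0.441786) = 1.975 + 0.0178007 = 1.9928 m along the plane.
The resultant acts 0.375 + 0.0178007 = 0.392801 m (along the plate) below the hinge at the top edge, so the moment about the hinge is M = F × 0.392801 = 7.16702 × 0.392801 = 2.81521 kN·m.
A normal force at the bottom, 0.75 m from the hinge, must supply this moment: P = 2.81521/0.75 = 3.75361 kN.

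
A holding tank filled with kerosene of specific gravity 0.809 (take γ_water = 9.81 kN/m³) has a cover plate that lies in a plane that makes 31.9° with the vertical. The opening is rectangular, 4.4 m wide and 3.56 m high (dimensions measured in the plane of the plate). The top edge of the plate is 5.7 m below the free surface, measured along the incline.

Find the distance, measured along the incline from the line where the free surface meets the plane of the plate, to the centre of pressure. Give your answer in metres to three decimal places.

y_p = 7.621 m

γ = 0.809 × 9.81 = 7.93629 kN/m³.
The plate makes 31.9° with the vertical, i.e. θ = 90° − 31.9° = 58.1° to the horizontal. Measuring y along the incline from the free-surface line, vertical depth h = y·sinθ with sinθ = 0.848972.
The centroid lies 3.56/2 = 1.78 m below the top edge, so y_c = 5.7 + 1.78 = 7.48 m and h_c = 7.48 × 0.848972 = 6.35031 m.
A = 4.4 × 3.56 = 15.664 m².
Resultant F = γ·h_c·A = 7.93629 × 6.35031 × 15.664 = 789.433 kN.
I_c = b·h³/12 = 4.4 × 3.56³/12 = 16.5433 m⁴.
Centre of pressure: y_p = y_c + I_c/(y_c·A) = 7.48 + 16.5433/(7.48 × 15.664) = 7.48 + 0.141195 = 7.6212 m along the plane.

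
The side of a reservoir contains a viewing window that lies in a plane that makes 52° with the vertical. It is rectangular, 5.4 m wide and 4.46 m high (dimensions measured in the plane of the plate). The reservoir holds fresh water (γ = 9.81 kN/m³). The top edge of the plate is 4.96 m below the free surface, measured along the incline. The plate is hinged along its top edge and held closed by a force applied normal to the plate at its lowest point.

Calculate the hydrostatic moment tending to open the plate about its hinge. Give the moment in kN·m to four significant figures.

γ = 9.81 kN/m³.
The plate makes 52° with the vertical, i.e. θ = 90° − 52° = 38° to the horizontal. Measuring y along the incline from the free-surface line, vertical depth h = y·sinθ with sinθ = 0.615661.
The centroid lies 4.46/2 = 2.23 m below the top edge, so y_c = 4.96 + 2.23 = 7.19 m and h_c = 7.19 × 0.615661 = 4.4266 m.
A = 5.4 × 4.46 = 24.084 m².
Resultant F = γ·h_c·A = 9.81 × 4.4266 × 24.084 = 1045.85 kN.
I_c = b·h³/12 = 5.4 × 4.46³/12 = 39.9224 m⁴.
Centre of pressure: y_p = y_c + I_c/(y_c·A) = 7.19 + 39.9224/(7.19 × 24.084) = 7.19 + 0.230547 = 7.42055 m along the plane.
The resultant acts 2.23 + 0.230547 = 2.46055 m (along the plate) below the hinge at the top edge, so the moment about the hinge is M = F × 2.46055 = 1045.85 × 2.46055 = 2573.37 kN·m.

M ≈ 2573 kN·m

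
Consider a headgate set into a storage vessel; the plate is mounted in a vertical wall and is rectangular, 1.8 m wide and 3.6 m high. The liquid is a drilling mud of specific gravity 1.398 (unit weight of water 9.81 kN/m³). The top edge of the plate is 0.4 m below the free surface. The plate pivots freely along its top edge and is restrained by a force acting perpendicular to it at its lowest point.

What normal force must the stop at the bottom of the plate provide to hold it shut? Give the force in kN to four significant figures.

P ≈ 124.4 kN

γ = 1.398 × 9.81 = 13.71438 kN/m³.
The centroid lies 3.6/2 = 1.8 m below the top edge, so the centroid depth is h_c = 0.4 + 1.8 = 2.2 m.
A = 1.8 × 3.6 = 6.48 m².
Resultant F = γ·h_c·A = 13.71438 × 2.2 × 6.48 = 195.512 kN.
I_c = b·h³/12 = 1.8 × 3.6³/12 = 6.9984 m⁴.
Centre of pressure: y_p = y_c + I_c/(y_c·A) = 2.2 + 6.9984/(2.2 × 6.48) = 2.2 + 0.490909 = 2.69091 m along the plane.
The resultant acts 1.8 + 0.490909 = 2.29091 m (along the plate) below the hinge at the top edge, so the moment about the hinge is M = F × 2.29091 = 195.512 × 2.29091 = 447.9 kN·m.
A normal force at the bottom, 3.6 m from the hinge, must supply this moment: P = 447.9/3.6 = 124.417 kN.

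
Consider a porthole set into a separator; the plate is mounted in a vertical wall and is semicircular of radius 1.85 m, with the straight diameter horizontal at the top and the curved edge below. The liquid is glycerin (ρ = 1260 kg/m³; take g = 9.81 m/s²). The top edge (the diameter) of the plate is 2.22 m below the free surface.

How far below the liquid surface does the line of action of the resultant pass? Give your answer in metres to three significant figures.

γ = ρg = 1260 × 9.81 / 1000 = 12.3606 kN/m³.
The centroid of a semicircle lies 4r/(3π) = 0.785164 m from the diameter, here below the top edge, so the centroid depth is h_c = 2.22 + 0.785164 = 3.00516 m.
A = πr²/2 = π × 1.85²/2 = 5.37605 m².
Resultant F = γ·h_c·A = 12.3606 × 3.00516 × 5.37605 = 199.696 kN.
I_c = (π/8 − 8/(9π))·r⁴ = 0.109757 × 1.85⁴ = 1.28564 m⁴.
Centre of pressure: y_p = y_c + I_c/(y_c·A) = 3.00516 + 1.28564/(3.00516 × 5.37605) = 3.00516 + 0.0795772 = 3.08474 m along the plane.

h_p = 3.08 m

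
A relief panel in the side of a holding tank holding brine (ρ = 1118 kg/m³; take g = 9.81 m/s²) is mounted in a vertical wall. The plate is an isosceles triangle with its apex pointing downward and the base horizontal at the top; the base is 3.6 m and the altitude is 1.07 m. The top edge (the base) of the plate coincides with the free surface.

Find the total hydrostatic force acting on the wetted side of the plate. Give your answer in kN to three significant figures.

F ≈ 7.53 kN

γ = ρg = 1118 × 9.81 / 1000 = 10.96758 kN/m³.
With the apex down, the centroid sits h/3 = 1.07/3 = 0.356667 m below the base (the top edge), so the centroid depth is h_c = 0.356667 m.
A = ½ × 3.6 × 1.07 = 1.926 m².
Resultant F = γ·h_c·A = 10.96758 × 0.356667 × 1.926 = 7.53408 kN.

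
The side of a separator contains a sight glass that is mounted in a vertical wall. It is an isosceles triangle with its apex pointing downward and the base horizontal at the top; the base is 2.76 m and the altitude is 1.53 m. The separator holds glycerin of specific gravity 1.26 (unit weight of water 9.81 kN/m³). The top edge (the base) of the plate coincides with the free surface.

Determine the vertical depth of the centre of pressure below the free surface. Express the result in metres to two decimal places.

h_p = 0.77 m

γ = 1.26 × 9.81 = 12.3606 kN/m³.
With the apex down, the centroid sits h/3 = 1.53/3 = 0.51 m below the base (the top edge), so the centroid depth is h_c = 0.51 m.
A = ½ × 2.76 × 1.53 = 2.1114 m².
Resultant F = γ·h_c·A = 12.3606 × 0.51 × 2.1114 = 13.3101 kN.
I_c = b·h³/36 = 2.76 × 1.53³/36 = 0.274588 m⁴.
Centre of pressure: y_p = y_c + I_c/(y_c·A) = 0.51 + 0.274588/(0.51 × 2.1114) = 0.51 + 0.255 = 0.765 m along the plane.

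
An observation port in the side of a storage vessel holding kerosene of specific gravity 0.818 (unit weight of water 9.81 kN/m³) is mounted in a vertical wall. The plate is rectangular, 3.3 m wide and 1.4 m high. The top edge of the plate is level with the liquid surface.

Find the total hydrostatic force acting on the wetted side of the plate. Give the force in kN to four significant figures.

F ≈ 25.95 kN

γ = 0.818 × 9.81 = 8.02458 kN/m³.
The centroid lies 1.4/2 = 0.7 m below the top edge, so the centroid depth is h_c = 0.7 m.
A = 3.3 × 1.4 = 4.62 m².
Resultant F = γ·h_c·A = 8.02458 × 0.7 × 4.62 = 25.9515 kN.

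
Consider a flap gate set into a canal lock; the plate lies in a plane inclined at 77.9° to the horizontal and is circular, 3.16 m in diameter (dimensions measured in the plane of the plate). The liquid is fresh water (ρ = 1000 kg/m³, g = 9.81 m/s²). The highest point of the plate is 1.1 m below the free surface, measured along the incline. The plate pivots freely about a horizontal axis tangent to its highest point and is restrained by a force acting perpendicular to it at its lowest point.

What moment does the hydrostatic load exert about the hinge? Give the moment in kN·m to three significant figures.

M ≈ 365 kN·m

γ = ρg = 1000 × 9.81 = 9810 N/m³ = 9.81 kN/m³.
Let θ = 77.9° be the plate's angle to the horizontal; measure y along the incline from where the plane meets the free surface. Vertical depth h = y·sinθ with sinθ = 0.977783.
The centroid is at the centre, 1.58 m below the top of the plate, so y_c = 1.1 + 1.58 = 2.68 m and h_c = 2.68 × 0.977783 = 2.62046 m.
A = π(1.58)² = 7.84267 m².
Resultant F = γ·h_c·A = 9.81 × 2.62046 × 7.84267 = 201.609 kN.
I_c = πr⁴/4 = π × 1.58⁴/4 = 4.89461 m⁴.
Centre of pressure: y_p = y_c + I_c/(y_c·A) = 2.68 + 4.89461/(2.68 × 7.84267) = 2.68 + 0.232873 = 2.91287 m along the plane.
The resultant acts 1.58 + 0.232873 = 1.81287 m (along the plate) below the hinge at the top edge, so the moment about the hinge is M = F × 1.81287 = 201.609 × 1.81287 = 365.491 kN·m.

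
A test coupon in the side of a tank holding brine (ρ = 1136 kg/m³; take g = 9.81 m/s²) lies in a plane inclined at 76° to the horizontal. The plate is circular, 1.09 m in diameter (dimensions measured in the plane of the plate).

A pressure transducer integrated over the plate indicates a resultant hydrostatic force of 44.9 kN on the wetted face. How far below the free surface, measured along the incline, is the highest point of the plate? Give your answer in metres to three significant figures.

y_top ≈ 3.90 m

γ = ρg = 1136 × 9.81 / 1000 = 11.14416 kN/m³.
A = π(0.545)² = 0.933132 m².
From F = γ·h_c·A, the centroid depth is h_c = 44.9/(11.14416 × 0.933132) = 4.31773 m.
Let θ = 76° be the plate's angle to the horizontal; measure y along the incline from where the plane meets the free surface. Vertical depth h = y·sinθ with sinθ = 0.970296.
Along the incline, y_c = h_c/sinθ = 4.31773/0.970296 = 4.44991 m.
The centroid is at the centre, 0.545 m below the top of the plate, so the highest point sits at y_top = 4.44991 − 0.545 = 3.90491 m along the incline.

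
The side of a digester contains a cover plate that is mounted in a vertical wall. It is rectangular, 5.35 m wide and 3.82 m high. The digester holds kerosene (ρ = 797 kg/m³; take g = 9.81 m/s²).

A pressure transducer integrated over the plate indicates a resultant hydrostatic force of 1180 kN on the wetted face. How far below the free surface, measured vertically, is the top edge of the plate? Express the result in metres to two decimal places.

d_top ≈ 5.47 m

γ = ρg = 797 × 9.81 / 1000 = 7.81857 kN/m³.
A = 5.35 × 3.82 = 20.437 m².
From F = γ·h_c·A, the centroid depth is h_c = 1180/(7.81857 × 20.437) = 7.38478 m.
The centroid lies 3.82/2 = 1.91 m below the top edge, so the top edge sits at h_top = 7.38478 − 1.91 = 5.47478 m below the surface.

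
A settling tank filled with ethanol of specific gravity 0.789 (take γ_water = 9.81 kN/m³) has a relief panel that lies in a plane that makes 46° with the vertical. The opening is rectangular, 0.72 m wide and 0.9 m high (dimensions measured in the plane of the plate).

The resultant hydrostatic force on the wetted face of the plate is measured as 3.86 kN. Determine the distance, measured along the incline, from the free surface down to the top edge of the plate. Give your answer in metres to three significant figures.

γ = 0.789 × 9.81 = 7.74009 kN/m³.
A = 0.72 × 0.9 = 0.648 m².
From F = γ·h_c·A, the centroid depth is h_c = 3.86/(7.74009 × 0.648) = 0.769602 m.
The plate makes 46° with the vertical, i.e. θ = 90° − 46° = 44° to the horizontal. Measuring y along the incline from the free-surface line, vertical depth h = y·sinθ with sinθ = 0.694658.
Along the incline, y_c = h_c/sinθ = 0.769602/0.694658 = 1.10789 m.
The centroid lies 0.9/2 = 0.45 m below the top edge, so the top edge sits at y_top = 1.10789 − 0.45 = 0.65789 m along the incline.

y_top ≈ 0.658 m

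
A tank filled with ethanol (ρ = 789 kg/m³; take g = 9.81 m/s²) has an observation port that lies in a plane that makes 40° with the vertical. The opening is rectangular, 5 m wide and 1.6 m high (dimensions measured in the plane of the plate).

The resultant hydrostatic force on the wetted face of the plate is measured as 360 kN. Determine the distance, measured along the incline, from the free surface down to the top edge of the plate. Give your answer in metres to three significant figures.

y_top ≈ 6.79 m

γ = ρg = 789 × 9.81 / 1000 = 7.74009 kN/m³.
A = 5 × 1.6 = 8 m².
From F = γ·h_c·A, the centroid depth is h_c = 360/(7.74009 × 8) = 5.81389 m.
The plate makes 40° with the vertical, i.e. θ = 90° − 40° = 50° to the horizontal. Measuring y along the incline from the free-surface line, vertical depth h = y·sinθ with sinθ = 0.766044.
Along the incline, y_c = h_c/sinθ = 5.81389/0.766044 = 7.5895 m.
The centroid lies 1.6/2 = 0.8 m below the top edge, so the top edge sits at y_top = 7.5895 − 0.8 = 6.7895 m along the incline.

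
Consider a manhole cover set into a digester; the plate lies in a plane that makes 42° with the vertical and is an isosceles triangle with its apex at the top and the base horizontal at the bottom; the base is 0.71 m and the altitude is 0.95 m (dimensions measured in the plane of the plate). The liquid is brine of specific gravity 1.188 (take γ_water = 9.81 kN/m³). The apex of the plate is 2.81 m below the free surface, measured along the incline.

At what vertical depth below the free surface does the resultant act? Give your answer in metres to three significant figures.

h_p = 2.57 m

γ = 1.188 × 9.81 = 11.65428 kN/m³.
The plate makes 42° with the vertical, i.e. θ = 90° − 42° = 48° to the horizontal. Measuring y along the incline from the free-surface line, vertical depth h = y·sinθ with sinθ = 0.743145.
With the apex up, the centroid sits 2h/3 = 2 × 0.95/3 = 0.633333 m below the apex, so y_c = 2.81 + 0.633333 = 3.44333 m and h_c = 3.44333 × 0.743145 = 2.55889 m.
A = ½ × 0.71 × 0.95 = 0.33725 m².
Resultant F = γ·h_c·A = 11.65428 × 2.55889 × 0.33725 = 10.0575 kN.
I_c = b·h³/36 = 0.71 × 0.95³/36 = 0.0169093 m⁴.
Centre of pressure: y_p = y_c + I_c/(y_c·A) = 3.44333 + 0.0169093/(3.44333 × 0.33725) = 3.44333 + 0.0145611 = 3.45789 m along the plane.
Vertically, h_p = y_p·sinθ = 3.45789 × 0.743145 = 2.56971 m.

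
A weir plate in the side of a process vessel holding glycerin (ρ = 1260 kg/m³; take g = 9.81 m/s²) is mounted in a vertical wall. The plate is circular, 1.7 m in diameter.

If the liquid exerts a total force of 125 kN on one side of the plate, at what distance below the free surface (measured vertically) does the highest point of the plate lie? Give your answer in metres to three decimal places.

d_top ≈ 3.605 m

γ = ρg = 1260 × 9.81 / 1000 = 12.3606 kN/m³.
A = π(0.85)² = 2.2698 m².
From F = γ·h_c·A, the centroid depth is h_c = 125/(12.3606 × 2.2698) = 4.45536 m.
The centroid is at the centre, 0.85 m below the top of the plate, so the highest point sits at h_top = 4.45536 − 0.85 = 3.60536 m below the surface.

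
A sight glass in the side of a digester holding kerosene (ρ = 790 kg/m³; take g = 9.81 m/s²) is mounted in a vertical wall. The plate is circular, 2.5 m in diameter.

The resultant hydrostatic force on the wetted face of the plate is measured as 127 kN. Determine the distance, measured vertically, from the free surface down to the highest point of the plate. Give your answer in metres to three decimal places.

d_top ≈ 2.088 m

γ = ρg = 790 × 9.81 / 1000 = 7.7499 kN/m³.
A = π(1.25)² = 4.90874 m².
From F = γ·h_c·A, the centroid depth is h_c = 127/(7.7499 × 4.90874) = 3.33839 m.
The centroid is at the centre, 1.25 m below the top of the plate, so the highest point sits at h_top = 3.33839 − 1.25 = 2.08839 m below the surface.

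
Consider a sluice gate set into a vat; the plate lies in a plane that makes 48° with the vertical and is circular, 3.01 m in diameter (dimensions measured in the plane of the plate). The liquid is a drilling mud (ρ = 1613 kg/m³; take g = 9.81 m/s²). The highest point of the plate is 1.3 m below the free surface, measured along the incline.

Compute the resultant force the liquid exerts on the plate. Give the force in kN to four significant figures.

F ≈ 211.3 kN

γ = ρg = 1613 × 9.81 / 1000 = 15.82353 kN/m³.
The plate makes 48° with the vertical, i.e. θ = 90° − 48° = 42° to the horizontal. Measuring y along the incline from the free-surface line, vertical depth h = y·sinθ with sinθ = 0.669131.
The centroid is at the centre, 1.505 m below the top of the plate, so y_c = 1.3 + 1.505 = 2.805 m and h_c = 2.805 × 0.669131 = 1.87691 m.
A = π(1.505)² = 7.11579 m².
Resultant F = γ·h_c·A = 15.82353 × 1.87691 × 7.11579 = 211.334 kN.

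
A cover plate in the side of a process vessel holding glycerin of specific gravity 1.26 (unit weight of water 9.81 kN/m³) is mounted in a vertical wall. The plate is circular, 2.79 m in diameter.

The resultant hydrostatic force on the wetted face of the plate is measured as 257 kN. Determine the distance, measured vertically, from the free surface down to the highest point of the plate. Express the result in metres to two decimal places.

γ = 1.26 × 9.81 = 12.3606 kN/m³.
A = π(1.395)² = 6.11362 m².
From F = γ·h_c·A, the centroid depth is h_c = 257/(12.3606 × 6.11362) = 3.40091 m.
The centroid is at the centre, 1.395 m below the top of the plate, so the highest point sits at h_top = 3.40091 − 1.395 = 2.00591 m below the surface.

d_top ≈ 2.01 m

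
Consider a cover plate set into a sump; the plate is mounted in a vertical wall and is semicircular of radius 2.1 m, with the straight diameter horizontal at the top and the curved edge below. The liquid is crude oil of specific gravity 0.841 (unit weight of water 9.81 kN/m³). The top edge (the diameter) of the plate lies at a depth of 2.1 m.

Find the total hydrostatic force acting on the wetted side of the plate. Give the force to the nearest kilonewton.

γ = 0.841 × 9.81 = 8.25021 kN/m³.
The centroid of a semicircle lies 4r/(3π) = 0.891268 m from the diameter, here below the top edge, so the centroid depth is h_c = 2.1 + 0.891268 = 2.99127 m.
A = πr²/2 = π × 2.1²/2 = 6.92721 m².
Resultant F = γ·h_c·A = 8.25021 × 2.99127 × 6.92721 = 170.954 kN.

F ≈ 171 kN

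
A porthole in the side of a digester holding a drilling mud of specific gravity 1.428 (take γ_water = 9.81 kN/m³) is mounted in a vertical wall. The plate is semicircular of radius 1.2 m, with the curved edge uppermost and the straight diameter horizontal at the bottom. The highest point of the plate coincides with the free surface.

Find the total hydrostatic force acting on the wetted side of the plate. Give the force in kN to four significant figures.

γ = 1.428 × 9.81 = 14.00868 kN/m³.
The centroid lies 4r/(3π) = 0.509296 m above the diameter, so r − 4r/(3π) = 1.2 − 0.509296 = 0.690704 m below the topmost point, so the centroid depth is h_c = 0.690704 m.
A = πr²/2 = π × 1.2²/2 = 2.26195 m².
Resultant F = γ·h_c·A = 14.00868 × 0.690704 × 2.26195 = 21.8863 kN.

F ≈ 21.89 kN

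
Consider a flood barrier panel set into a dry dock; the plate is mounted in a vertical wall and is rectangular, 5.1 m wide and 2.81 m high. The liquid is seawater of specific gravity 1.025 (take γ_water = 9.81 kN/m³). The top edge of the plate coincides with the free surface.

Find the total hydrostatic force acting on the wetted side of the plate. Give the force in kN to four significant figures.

F ≈ 202.5 kN

γ = 1.025 × 9.81 = 10.05525 kN/m³.
The centroid lies 2.81/2 = 1.405 m below the top edge, so the centroid depth is h_c = 1.405 m.
A = 5.1 × 2.81 = 14.331 m².
Resultant F = γ·h_c·A = 10.05525 × 1.405 × 14.331 = 202.463 kN.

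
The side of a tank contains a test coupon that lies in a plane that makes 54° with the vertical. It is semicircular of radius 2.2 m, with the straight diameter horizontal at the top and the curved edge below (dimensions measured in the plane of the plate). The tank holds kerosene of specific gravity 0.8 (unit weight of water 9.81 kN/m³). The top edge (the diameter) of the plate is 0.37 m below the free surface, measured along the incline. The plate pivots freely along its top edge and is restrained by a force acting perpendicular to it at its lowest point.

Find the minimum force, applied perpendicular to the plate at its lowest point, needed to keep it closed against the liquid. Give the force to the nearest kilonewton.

P ≈ 25 kN

γ = 0.8 × 9.81 = 7.848 kN/m³.
The plate makes 54° with the vertical, i.e. θ = 90° − 54° = 36° to the horizontal. Measuring y along the incline from the free-surface line, vertical depth h = y·sinθ with sinθ = 0.587785.
The centroid of a semicircle lies 4r/(3π) = 0.933709 m from the diameter, here below the top edge, so y_c = 0.37 + 0.933709 = 1.30371 m and h_c = 1.30371 × 0.587785 = 0.766301 m.
A = πr²/2 = π × 2.2²/2 = 7.60265 m².
Resultant F = γ·h_c·A = 7.848 × 0.766301 × 7.60265 = 45.7218 kN.
I_c = (π/8 − 8/(9π))·r⁴ = 0.109757 × 2.2⁴ = 2.57112 m⁴.
Centre of pressure: y_p = y_c + I_c/(y_c·A) = 1.30371 + 2.57112/(1.30371 × 7.60265) = 1.30371 + 0.259404 = 1.56311 m along the plane.
The resultant acts 0.933709 + 0.259404 = 1.19311 m (along the plate) below the hinge at the top edge, so the moment about the hinge is M = F × 1.19311 = 45.7218 × 1.19311 = 54.5511 kN·m.
A normal force at the bottom, 2.2 m from the hinge, must supply this moment: P = 54.5511/2.2 = 24.796 kN.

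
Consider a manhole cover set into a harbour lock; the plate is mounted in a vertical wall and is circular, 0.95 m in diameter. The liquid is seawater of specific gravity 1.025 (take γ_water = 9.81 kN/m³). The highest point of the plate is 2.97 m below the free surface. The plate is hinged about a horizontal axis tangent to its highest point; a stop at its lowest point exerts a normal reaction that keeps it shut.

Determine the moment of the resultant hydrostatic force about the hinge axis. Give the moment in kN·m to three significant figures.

M ≈ 12.1 kN·m

γ = 1.025 × 9.81 = 10.05525 kN/m³.
The centroid is at the centre, 0.475 m below the top of the plate, so the centroid depth is h_c = 2.97 + 0.475 = 3.445 m.
A = π(0.475)² = 0.708822 m².
Resultant F = γ·h_c·A = 10.05525 × 3.445 × 0.708822 = 24.5538 kN.
I_c = πr⁴/4 = π × 0.475⁴/4 = 0.039982 m⁴.
Centre of pressure: y_p = y_c + I_c/(y_c·A) = 3.445 + 0.039982/(3.445 × 0.708822) = 3.445 + 0.0163734 = 3.46137 m along the plane.
The resultant acts 0.475 + 0.0163734 = 0.491373 m (along the plate) below the hinge at the top edge, so the moment about the hinge is M = F × 0.491373 = 24.5538 × 0.491373 = 12.0651 kN·m.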